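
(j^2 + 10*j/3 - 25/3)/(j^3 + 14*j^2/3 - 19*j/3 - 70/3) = (3*j - 5)/(3*j^2 - j - 14)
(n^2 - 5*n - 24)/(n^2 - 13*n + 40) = (n + 3)/(n - 5)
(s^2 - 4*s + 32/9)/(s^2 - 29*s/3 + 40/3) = (9*s^2 - 36*s + 32)/(3*(3*s^2 - 29*s + 40))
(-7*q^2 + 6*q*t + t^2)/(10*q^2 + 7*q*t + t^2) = (-7*q^2 + 6*q*t + t^2)/(10*q^2 + 7*q*t + t^2)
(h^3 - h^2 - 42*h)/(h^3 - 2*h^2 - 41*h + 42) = h/(h - 1)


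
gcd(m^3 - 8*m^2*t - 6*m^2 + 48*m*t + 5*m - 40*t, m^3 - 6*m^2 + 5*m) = m^2 - 6*m + 5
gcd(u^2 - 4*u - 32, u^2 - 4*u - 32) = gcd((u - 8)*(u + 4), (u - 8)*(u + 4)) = u^2 - 4*u - 32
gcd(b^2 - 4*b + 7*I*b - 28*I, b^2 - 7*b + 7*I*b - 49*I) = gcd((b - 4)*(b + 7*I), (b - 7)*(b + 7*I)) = b + 7*I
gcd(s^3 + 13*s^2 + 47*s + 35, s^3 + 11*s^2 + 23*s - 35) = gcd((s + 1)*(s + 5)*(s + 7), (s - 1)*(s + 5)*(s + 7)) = s^2 + 12*s + 35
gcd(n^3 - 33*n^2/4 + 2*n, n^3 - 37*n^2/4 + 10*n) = n^2 - 8*n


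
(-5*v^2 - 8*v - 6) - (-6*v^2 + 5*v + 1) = v^2 - 13*v - 7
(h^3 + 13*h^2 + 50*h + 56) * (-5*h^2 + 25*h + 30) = -5*h^5 - 40*h^4 + 105*h^3 + 1360*h^2 + 2900*h + 1680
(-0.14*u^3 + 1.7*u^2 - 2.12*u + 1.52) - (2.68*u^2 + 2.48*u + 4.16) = -0.14*u^3 - 0.98*u^2 - 4.6*u - 2.64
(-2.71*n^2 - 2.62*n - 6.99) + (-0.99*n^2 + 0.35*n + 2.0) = -3.7*n^2 - 2.27*n - 4.99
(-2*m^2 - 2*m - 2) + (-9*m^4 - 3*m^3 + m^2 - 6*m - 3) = -9*m^4 - 3*m^3 - m^2 - 8*m - 5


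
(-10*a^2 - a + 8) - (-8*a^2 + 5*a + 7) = -2*a^2 - 6*a + 1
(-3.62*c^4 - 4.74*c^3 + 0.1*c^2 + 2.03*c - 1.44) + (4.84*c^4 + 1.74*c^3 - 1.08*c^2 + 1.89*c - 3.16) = 1.22*c^4 - 3.0*c^3 - 0.98*c^2 + 3.92*c - 4.6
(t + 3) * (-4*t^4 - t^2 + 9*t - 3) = -4*t^5 - 12*t^4 - t^3 + 6*t^2 + 24*t - 9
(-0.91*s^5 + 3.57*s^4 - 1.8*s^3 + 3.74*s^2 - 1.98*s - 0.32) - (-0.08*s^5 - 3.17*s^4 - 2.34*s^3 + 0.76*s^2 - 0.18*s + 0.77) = -0.83*s^5 + 6.74*s^4 + 0.54*s^3 + 2.98*s^2 - 1.8*s - 1.09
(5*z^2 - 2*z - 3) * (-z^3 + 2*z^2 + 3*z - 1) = -5*z^5 + 12*z^4 + 14*z^3 - 17*z^2 - 7*z + 3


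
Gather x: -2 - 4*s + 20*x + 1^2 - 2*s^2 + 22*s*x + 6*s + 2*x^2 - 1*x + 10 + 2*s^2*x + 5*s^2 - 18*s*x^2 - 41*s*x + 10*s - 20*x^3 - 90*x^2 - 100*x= 3*s^2 + 12*s - 20*x^3 + x^2*(-18*s - 88) + x*(2*s^2 - 19*s - 81) + 9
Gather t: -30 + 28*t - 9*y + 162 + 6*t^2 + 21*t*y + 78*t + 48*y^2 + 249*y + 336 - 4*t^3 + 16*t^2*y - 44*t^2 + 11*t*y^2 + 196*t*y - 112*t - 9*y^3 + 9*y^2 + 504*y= -4*t^3 + t^2*(16*y - 38) + t*(11*y^2 + 217*y - 6) - 9*y^3 + 57*y^2 + 744*y + 468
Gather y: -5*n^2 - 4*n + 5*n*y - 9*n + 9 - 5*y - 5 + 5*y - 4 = -5*n^2 + 5*n*y - 13*n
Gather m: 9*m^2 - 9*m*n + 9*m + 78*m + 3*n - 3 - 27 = 9*m^2 + m*(87 - 9*n) + 3*n - 30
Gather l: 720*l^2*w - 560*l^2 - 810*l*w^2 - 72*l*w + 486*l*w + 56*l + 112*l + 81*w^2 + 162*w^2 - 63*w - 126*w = l^2*(720*w - 560) + l*(-810*w^2 + 414*w + 168) + 243*w^2 - 189*w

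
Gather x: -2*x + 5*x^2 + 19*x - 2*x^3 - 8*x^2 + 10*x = -2*x^3 - 3*x^2 + 27*x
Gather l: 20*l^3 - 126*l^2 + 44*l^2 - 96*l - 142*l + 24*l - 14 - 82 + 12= 20*l^3 - 82*l^2 - 214*l - 84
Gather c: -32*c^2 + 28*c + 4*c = -32*c^2 + 32*c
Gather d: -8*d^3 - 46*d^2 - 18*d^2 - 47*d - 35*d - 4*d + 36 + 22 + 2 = -8*d^3 - 64*d^2 - 86*d + 60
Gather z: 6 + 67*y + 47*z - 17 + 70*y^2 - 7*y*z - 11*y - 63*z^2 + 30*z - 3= 70*y^2 + 56*y - 63*z^2 + z*(77 - 7*y) - 14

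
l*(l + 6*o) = l^2 + 6*l*o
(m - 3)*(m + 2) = m^2 - m - 6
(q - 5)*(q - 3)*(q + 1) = q^3 - 7*q^2 + 7*q + 15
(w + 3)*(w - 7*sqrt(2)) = w^2 - 7*sqrt(2)*w + 3*w - 21*sqrt(2)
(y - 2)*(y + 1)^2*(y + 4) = y^4 + 4*y^3 - 3*y^2 - 14*y - 8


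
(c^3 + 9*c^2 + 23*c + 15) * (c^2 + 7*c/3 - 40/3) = c^5 + 34*c^4/3 + 92*c^3/3 - 154*c^2/3 - 815*c/3 - 200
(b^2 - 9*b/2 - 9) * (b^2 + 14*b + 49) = b^4 + 19*b^3/2 - 23*b^2 - 693*b/2 - 441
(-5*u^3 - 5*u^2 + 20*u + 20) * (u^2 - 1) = -5*u^5 - 5*u^4 + 25*u^3 + 25*u^2 - 20*u - 20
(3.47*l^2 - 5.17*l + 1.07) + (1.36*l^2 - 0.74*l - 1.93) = 4.83*l^2 - 5.91*l - 0.86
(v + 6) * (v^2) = v^3 + 6*v^2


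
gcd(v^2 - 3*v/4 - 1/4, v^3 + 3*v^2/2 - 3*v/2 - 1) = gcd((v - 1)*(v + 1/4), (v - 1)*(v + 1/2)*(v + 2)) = v - 1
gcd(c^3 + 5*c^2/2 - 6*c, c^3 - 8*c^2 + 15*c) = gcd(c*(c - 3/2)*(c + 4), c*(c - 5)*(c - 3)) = c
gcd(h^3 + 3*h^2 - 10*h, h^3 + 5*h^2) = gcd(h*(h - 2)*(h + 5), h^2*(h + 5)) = h^2 + 5*h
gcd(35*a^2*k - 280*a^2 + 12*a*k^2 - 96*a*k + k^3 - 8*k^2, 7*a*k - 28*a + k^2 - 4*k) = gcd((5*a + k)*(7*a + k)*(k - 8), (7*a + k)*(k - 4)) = 7*a + k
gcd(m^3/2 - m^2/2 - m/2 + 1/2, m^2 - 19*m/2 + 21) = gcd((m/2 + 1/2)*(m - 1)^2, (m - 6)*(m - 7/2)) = 1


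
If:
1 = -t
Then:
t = -1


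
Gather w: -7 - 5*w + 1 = -5*w - 6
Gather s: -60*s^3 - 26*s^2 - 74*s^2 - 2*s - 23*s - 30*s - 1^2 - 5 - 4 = -60*s^3 - 100*s^2 - 55*s - 10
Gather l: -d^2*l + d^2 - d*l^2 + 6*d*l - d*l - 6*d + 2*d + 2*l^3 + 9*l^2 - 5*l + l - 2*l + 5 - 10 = d^2 - 4*d + 2*l^3 + l^2*(9 - d) + l*(-d^2 + 5*d - 6) - 5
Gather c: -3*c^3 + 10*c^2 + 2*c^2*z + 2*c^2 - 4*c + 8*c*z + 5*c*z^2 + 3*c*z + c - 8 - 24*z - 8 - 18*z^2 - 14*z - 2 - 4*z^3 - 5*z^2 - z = -3*c^3 + c^2*(2*z + 12) + c*(5*z^2 + 11*z - 3) - 4*z^3 - 23*z^2 - 39*z - 18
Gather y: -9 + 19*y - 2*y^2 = -2*y^2 + 19*y - 9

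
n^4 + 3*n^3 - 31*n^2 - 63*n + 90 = (n - 5)*(n - 1)*(n + 3)*(n + 6)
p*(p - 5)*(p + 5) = p^3 - 25*p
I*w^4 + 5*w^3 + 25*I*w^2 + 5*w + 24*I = (w - 8*I)*(w + I)*(w + 3*I)*(I*w + 1)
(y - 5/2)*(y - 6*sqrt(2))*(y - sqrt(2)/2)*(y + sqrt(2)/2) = y^4 - 6*sqrt(2)*y^3 - 5*y^3/2 - y^2/2 + 15*sqrt(2)*y^2 + 5*y/4 + 3*sqrt(2)*y - 15*sqrt(2)/2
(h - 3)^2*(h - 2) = h^3 - 8*h^2 + 21*h - 18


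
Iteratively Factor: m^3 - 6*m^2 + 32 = (m - 4)*(m^2 - 2*m - 8) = (m - 4)*(m + 2)*(m - 4)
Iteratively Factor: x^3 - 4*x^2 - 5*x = (x - 5)*(x^2 + x) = x*(x - 5)*(x + 1)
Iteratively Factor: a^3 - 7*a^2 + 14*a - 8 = (a - 2)*(a^2 - 5*a + 4) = (a - 4)*(a - 2)*(a - 1)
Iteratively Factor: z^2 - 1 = (z - 1)*(z + 1)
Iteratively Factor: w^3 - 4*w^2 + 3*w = (w - 3)*(w^2 - w) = (w - 3)*(w - 1)*(w)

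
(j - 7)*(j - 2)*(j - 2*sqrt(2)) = j^3 - 9*j^2 - 2*sqrt(2)*j^2 + 14*j + 18*sqrt(2)*j - 28*sqrt(2)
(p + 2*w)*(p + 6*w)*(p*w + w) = p^3*w + 8*p^2*w^2 + p^2*w + 12*p*w^3 + 8*p*w^2 + 12*w^3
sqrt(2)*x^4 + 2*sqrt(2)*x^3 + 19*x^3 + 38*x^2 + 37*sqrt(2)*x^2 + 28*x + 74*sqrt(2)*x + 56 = (x + 2)*(x + 2*sqrt(2))*(x + 7*sqrt(2))*(sqrt(2)*x + 1)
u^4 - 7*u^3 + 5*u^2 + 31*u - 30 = (u - 5)*(u - 3)*(u - 1)*(u + 2)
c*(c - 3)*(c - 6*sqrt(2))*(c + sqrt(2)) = c^4 - 5*sqrt(2)*c^3 - 3*c^3 - 12*c^2 + 15*sqrt(2)*c^2 + 36*c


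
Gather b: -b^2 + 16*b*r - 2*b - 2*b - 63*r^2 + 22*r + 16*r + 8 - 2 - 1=-b^2 + b*(16*r - 4) - 63*r^2 + 38*r + 5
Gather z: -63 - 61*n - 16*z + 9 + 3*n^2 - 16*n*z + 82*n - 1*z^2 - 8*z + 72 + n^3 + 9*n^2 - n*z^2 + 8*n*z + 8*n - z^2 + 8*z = n^3 + 12*n^2 + 29*n + z^2*(-n - 2) + z*(-8*n - 16) + 18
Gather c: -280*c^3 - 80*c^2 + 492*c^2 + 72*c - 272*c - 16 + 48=-280*c^3 + 412*c^2 - 200*c + 32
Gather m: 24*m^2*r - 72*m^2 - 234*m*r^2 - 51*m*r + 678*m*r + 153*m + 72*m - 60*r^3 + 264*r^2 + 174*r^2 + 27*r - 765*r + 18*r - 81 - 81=m^2*(24*r - 72) + m*(-234*r^2 + 627*r + 225) - 60*r^3 + 438*r^2 - 720*r - 162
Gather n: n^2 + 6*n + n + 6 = n^2 + 7*n + 6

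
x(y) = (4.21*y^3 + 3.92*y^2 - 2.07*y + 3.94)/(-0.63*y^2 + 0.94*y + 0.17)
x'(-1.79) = -5.89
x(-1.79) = 1.12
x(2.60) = -60.22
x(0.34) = 9.25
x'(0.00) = -140.33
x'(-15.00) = -6.60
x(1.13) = 29.65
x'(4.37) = -3.27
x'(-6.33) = -6.37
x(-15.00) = 85.38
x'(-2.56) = -5.85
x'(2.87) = 10.85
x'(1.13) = 87.10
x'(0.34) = -6.42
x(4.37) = -54.31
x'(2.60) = 22.49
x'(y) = (1.26*y - 0.94)*(4.21*y^3 + 3.92*y^2 - 2.07*y + 3.94)/(-0.63*y^2 + 0.94*y + 0.17)^2 + (12.63*y^2 + 7.84*y - 2.07)/(-0.63*y^2 + 0.94*y + 0.17)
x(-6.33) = 28.81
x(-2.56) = 5.61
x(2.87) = -55.92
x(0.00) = 23.18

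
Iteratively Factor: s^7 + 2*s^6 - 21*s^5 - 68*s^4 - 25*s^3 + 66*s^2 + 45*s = (s + 3)*(s^6 - s^5 - 18*s^4 - 14*s^3 + 17*s^2 + 15*s) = (s + 1)*(s + 3)*(s^5 - 2*s^4 - 16*s^3 + 2*s^2 + 15*s) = (s + 1)*(s + 3)^2*(s^4 - 5*s^3 - s^2 + 5*s) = (s - 1)*(s + 1)*(s + 3)^2*(s^3 - 4*s^2 - 5*s) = (s - 1)*(s + 1)^2*(s + 3)^2*(s^2 - 5*s) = (s - 5)*(s - 1)*(s + 1)^2*(s + 3)^2*(s)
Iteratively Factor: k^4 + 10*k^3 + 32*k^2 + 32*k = (k + 2)*(k^3 + 8*k^2 + 16*k) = (k + 2)*(k + 4)*(k^2 + 4*k) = (k + 2)*(k + 4)^2*(k)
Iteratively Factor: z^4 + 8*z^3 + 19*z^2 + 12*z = (z + 1)*(z^3 + 7*z^2 + 12*z) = (z + 1)*(z + 3)*(z^2 + 4*z) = z*(z + 1)*(z + 3)*(z + 4)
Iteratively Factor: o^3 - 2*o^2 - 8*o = (o + 2)*(o^2 - 4*o) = (o - 4)*(o + 2)*(o)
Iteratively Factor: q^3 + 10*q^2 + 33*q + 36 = (q + 3)*(q^2 + 7*q + 12) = (q + 3)*(q + 4)*(q + 3)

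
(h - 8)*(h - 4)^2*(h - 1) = h^4 - 17*h^3 + 96*h^2 - 208*h + 128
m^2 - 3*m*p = m*(m - 3*p)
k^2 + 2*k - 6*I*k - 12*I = (k + 2)*(k - 6*I)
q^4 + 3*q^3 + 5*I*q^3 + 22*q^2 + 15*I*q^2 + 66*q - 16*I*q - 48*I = (q + 3)*(q - 2*I)*(q - I)*(q + 8*I)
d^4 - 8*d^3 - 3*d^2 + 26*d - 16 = (d - 8)*(d - 1)^2*(d + 2)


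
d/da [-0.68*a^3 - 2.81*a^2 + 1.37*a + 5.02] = -2.04*a^2 - 5.62*a + 1.37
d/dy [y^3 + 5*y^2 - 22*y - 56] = 3*y^2 + 10*y - 22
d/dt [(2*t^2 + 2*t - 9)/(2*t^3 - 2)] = (-t^4 - 2*t^3 + 27*t^2/2 - 2*t - 1)/(t^6 - 2*t^3 + 1)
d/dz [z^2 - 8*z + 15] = 2*z - 8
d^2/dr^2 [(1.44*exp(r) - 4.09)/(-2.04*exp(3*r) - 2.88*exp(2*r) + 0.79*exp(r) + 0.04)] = (-23.970816*exp(6*r) + 127.807632*exp(5*r) + 243.098496*exp(4*r) + 117.709656*exp(3*r) - 25.908336*exp(2*r) + 4.482745*exp(r) - 0.131548)*exp(r)/(8.489664*exp(9*r) + 35.956224*exp(8*r) + 40.898736*exp(7*r) - 4.459968*exp(6*r) - 17.248284*exp(5*r) + 4.78368*exp(4*r) + 0.0628009999999999*exp(3*r) - 0.061068*exp(2*r) - 0.003792*exp(r) - 6.4e-5)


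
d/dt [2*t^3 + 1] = 6*t^2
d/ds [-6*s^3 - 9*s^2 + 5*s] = -18*s^2 - 18*s + 5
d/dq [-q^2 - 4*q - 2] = -2*q - 4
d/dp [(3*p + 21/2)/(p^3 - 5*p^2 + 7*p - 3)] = 3*(-4*p^2 - 15*p + 55)/(2*(p^5 - 9*p^4 + 30*p^3 - 46*p^2 + 33*p - 9))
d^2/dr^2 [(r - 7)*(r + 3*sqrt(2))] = 2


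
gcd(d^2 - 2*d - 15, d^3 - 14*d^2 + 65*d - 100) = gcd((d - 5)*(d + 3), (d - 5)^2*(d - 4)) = d - 5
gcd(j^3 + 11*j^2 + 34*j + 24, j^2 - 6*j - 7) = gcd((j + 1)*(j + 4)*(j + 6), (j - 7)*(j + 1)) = j + 1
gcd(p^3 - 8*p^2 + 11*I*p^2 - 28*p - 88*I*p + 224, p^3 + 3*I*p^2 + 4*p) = p + 4*I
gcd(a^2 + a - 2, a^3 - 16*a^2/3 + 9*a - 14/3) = a - 1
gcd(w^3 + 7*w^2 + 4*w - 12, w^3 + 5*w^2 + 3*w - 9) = w - 1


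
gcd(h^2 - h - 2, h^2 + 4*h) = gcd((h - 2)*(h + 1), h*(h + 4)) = 1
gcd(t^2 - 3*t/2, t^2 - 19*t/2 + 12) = t - 3/2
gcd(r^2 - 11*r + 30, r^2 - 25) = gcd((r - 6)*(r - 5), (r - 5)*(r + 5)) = r - 5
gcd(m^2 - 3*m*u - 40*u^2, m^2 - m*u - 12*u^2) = 1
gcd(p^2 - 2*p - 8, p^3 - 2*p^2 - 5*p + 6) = p + 2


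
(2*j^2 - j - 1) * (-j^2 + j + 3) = -2*j^4 + 3*j^3 + 6*j^2 - 4*j - 3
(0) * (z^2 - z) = 0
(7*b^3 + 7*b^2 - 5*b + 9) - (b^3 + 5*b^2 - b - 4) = 6*b^3 + 2*b^2 - 4*b + 13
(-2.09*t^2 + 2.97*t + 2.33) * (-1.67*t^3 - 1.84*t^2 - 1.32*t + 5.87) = 3.4903*t^5 - 1.1143*t^4 - 6.5971*t^3 - 20.4759*t^2 + 14.3583*t + 13.6771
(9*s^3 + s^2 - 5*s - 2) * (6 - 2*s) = -18*s^4 + 52*s^3 + 16*s^2 - 26*s - 12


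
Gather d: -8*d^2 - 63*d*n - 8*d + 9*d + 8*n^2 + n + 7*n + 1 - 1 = -8*d^2 + d*(1 - 63*n) + 8*n^2 + 8*n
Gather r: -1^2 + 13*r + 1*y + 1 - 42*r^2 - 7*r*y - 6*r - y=-42*r^2 + r*(7 - 7*y)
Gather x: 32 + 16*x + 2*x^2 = 2*x^2 + 16*x + 32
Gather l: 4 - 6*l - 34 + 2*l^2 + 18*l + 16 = 2*l^2 + 12*l - 14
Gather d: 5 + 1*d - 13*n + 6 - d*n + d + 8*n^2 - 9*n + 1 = d*(2 - n) + 8*n^2 - 22*n + 12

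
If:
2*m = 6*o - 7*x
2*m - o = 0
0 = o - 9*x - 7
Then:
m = -49/76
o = -49/38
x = -35/38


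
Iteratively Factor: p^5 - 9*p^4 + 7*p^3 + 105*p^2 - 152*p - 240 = (p + 1)*(p^4 - 10*p^3 + 17*p^2 + 88*p - 240) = (p - 5)*(p + 1)*(p^3 - 5*p^2 - 8*p + 48) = (p - 5)*(p + 1)*(p + 3)*(p^2 - 8*p + 16) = (p - 5)*(p - 4)*(p + 1)*(p + 3)*(p - 4)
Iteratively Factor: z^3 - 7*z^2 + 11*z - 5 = (z - 1)*(z^2 - 6*z + 5) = (z - 5)*(z - 1)*(z - 1)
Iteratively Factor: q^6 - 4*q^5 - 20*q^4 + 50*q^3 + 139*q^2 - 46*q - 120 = (q + 3)*(q^5 - 7*q^4 + q^3 + 47*q^2 - 2*q - 40) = (q - 5)*(q + 3)*(q^4 - 2*q^3 - 9*q^2 + 2*q + 8) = (q - 5)*(q + 2)*(q + 3)*(q^3 - 4*q^2 - q + 4) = (q - 5)*(q - 1)*(q + 2)*(q + 3)*(q^2 - 3*q - 4) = (q - 5)*(q - 4)*(q - 1)*(q + 2)*(q + 3)*(q + 1)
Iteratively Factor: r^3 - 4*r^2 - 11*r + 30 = (r - 2)*(r^2 - 2*r - 15) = (r - 2)*(r + 3)*(r - 5)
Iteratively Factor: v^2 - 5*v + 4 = (v - 1)*(v - 4)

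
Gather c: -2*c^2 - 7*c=-2*c^2 - 7*c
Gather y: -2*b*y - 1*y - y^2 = -y^2 + y*(-2*b - 1)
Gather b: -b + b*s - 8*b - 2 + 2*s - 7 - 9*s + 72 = b*(s - 9) - 7*s + 63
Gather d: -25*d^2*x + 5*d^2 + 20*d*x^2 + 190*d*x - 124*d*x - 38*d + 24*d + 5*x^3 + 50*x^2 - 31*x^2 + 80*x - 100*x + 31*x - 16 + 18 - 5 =d^2*(5 - 25*x) + d*(20*x^2 + 66*x - 14) + 5*x^3 + 19*x^2 + 11*x - 3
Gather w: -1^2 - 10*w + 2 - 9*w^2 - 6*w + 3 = -9*w^2 - 16*w + 4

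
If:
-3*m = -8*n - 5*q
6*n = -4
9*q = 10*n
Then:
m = -244/81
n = -2/3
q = -20/27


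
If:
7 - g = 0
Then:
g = 7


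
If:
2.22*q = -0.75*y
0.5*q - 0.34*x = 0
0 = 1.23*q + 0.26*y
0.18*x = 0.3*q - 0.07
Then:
No Solution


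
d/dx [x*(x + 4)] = 2*x + 4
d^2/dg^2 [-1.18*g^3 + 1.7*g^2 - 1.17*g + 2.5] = 3.4 - 7.08*g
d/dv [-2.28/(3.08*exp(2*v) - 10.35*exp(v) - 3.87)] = (14.0448*exp(v) - 23.598)*exp(v)/(-3.08*exp(2*v) + 10.35*exp(v) + 3.87)^2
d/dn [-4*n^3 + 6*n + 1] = 6 - 12*n^2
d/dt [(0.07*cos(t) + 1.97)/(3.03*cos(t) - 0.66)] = 6.0153*sin(t)/(3.03*cos(t) - 0.66)^2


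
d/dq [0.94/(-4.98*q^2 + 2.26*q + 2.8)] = (9.3624*q - 2.1244)/(-4.98*q^2 + 2.26*q + 2.8)^2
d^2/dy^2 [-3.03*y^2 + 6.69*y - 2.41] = -6.06000000000000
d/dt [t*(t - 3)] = 2*t - 3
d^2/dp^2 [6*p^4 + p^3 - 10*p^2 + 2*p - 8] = 72*p^2 + 6*p - 20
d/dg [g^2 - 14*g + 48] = 2*g - 14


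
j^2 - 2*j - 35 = (j - 7)*(j + 5)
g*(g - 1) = g^2 - g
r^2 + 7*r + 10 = (r + 2)*(r + 5)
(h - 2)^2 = h^2 - 4*h + 4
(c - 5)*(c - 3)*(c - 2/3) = c^3 - 26*c^2/3 + 61*c/3 - 10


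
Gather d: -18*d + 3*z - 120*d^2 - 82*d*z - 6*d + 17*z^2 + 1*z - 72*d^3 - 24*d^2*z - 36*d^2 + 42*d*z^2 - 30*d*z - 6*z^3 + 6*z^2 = -72*d^3 + d^2*(-24*z - 156) + d*(42*z^2 - 112*z - 24) - 6*z^3 + 23*z^2 + 4*z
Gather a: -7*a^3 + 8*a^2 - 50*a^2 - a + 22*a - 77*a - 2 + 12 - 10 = -7*a^3 - 42*a^2 - 56*a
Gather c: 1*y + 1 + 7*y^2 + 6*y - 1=7*y^2 + 7*y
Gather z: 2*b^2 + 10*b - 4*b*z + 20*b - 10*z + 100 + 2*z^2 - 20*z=2*b^2 + 30*b + 2*z^2 + z*(-4*b - 30) + 100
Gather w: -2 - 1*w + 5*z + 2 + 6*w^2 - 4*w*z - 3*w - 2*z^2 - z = 6*w^2 + w*(-4*z - 4) - 2*z^2 + 4*z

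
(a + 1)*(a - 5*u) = a^2 - 5*a*u + a - 5*u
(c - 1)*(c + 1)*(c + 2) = c^3 + 2*c^2 - c - 2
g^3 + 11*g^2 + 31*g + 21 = (g + 1)*(g + 3)*(g + 7)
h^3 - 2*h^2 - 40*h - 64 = (h - 8)*(h + 2)*(h + 4)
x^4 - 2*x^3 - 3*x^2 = x^2*(x - 3)*(x + 1)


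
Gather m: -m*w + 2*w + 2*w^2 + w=-m*w + 2*w^2 + 3*w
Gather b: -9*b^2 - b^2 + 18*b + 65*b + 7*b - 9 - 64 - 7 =-10*b^2 + 90*b - 80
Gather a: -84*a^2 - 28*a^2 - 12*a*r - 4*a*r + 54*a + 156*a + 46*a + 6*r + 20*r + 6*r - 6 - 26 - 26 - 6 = -112*a^2 + a*(256 - 16*r) + 32*r - 64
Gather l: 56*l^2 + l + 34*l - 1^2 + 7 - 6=56*l^2 + 35*l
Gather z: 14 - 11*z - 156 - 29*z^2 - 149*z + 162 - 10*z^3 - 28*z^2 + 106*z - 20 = -10*z^3 - 57*z^2 - 54*z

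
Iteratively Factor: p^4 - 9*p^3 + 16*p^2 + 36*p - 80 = (p - 2)*(p^3 - 7*p^2 + 2*p + 40) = (p - 5)*(p - 2)*(p^2 - 2*p - 8) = (p - 5)*(p - 2)*(p + 2)*(p - 4)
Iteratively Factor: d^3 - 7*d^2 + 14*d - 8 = (d - 1)*(d^2 - 6*d + 8) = (d - 2)*(d - 1)*(d - 4)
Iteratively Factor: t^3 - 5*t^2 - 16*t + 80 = (t - 4)*(t^2 - t - 20) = (t - 5)*(t - 4)*(t + 4)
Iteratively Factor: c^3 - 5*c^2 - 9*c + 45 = (c - 5)*(c^2 - 9) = (c - 5)*(c + 3)*(c - 3)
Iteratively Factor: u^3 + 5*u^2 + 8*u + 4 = (u + 2)*(u^2 + 3*u + 2) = (u + 2)^2*(u + 1)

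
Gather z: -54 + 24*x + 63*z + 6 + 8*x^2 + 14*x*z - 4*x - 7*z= 8*x^2 + 20*x + z*(14*x + 56) - 48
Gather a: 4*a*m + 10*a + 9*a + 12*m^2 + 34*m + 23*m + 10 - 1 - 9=a*(4*m + 19) + 12*m^2 + 57*m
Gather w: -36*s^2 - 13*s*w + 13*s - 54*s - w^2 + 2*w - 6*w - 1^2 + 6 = -36*s^2 - 41*s - w^2 + w*(-13*s - 4) + 5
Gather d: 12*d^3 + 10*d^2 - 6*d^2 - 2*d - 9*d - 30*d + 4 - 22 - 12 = 12*d^3 + 4*d^2 - 41*d - 30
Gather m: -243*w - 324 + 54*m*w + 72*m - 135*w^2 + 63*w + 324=m*(54*w + 72) - 135*w^2 - 180*w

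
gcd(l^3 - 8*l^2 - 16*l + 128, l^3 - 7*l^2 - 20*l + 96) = l^2 - 4*l - 32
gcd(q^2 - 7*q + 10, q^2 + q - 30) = q - 5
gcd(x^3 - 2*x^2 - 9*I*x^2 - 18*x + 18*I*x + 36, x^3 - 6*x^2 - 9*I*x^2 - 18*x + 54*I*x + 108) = x^2 - 9*I*x - 18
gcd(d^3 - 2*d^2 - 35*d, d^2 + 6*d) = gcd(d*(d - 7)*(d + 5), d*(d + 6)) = d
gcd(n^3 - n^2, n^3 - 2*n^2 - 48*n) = n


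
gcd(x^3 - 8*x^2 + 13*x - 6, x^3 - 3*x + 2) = x^2 - 2*x + 1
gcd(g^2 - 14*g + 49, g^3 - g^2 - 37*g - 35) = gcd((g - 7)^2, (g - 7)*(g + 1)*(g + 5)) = g - 7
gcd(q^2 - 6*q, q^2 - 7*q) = q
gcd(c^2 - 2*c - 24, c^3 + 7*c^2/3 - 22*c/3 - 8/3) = c + 4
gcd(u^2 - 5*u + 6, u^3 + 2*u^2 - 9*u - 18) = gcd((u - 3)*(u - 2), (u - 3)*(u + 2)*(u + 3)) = u - 3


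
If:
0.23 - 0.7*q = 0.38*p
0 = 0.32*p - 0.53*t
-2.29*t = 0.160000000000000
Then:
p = -0.12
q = 0.39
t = -0.07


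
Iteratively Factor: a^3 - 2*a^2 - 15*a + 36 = (a + 4)*(a^2 - 6*a + 9) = (a - 3)*(a + 4)*(a - 3)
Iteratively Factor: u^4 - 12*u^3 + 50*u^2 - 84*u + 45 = (u - 3)*(u^3 - 9*u^2 + 23*u - 15) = (u - 3)*(u - 1)*(u^2 - 8*u + 15) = (u - 3)^2*(u - 1)*(u - 5)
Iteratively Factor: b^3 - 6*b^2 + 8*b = (b)*(b^2 - 6*b + 8) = b*(b - 4)*(b - 2)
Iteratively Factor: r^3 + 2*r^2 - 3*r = (r - 1)*(r^2 + 3*r) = r*(r - 1)*(r + 3)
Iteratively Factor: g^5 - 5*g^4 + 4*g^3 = (g)*(g^4 - 5*g^3 + 4*g^2) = g*(g - 4)*(g^3 - g^2) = g^2*(g - 4)*(g^2 - g) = g^2*(g - 4)*(g - 1)*(g)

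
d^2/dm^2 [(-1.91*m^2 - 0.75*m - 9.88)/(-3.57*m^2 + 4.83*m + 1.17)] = (84.985992*m^3 + 803.384946*m^2 - 1003.374918*m + 540.267156)/(45.499293*m^6 - 184.673601*m^5 + 205.11792*m^4 + 8.36797499999997*m^3 - 67.22352*m^2 - 19.835361*m - 1.601613)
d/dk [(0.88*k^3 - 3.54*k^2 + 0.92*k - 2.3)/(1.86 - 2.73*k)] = (-4.8048*k^3 + 14.5746*k^2 - 13.1688*k - 4.5678)/(7.4529*k^2 - 10.1556*k + 3.4596)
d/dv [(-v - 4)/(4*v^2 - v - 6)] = (-4*v^2 + v + (v + 4)*(8*v - 1) + 6)/(-4*v^2 + v + 6)^2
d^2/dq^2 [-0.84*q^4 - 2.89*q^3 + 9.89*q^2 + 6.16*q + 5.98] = -10.08*q^2 - 17.34*q + 19.78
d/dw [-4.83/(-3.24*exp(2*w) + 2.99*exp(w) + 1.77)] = (14.4417 - 31.2984*exp(w))*exp(w)/(-3.24*exp(2*w) + 2.99*exp(w) + 1.77)^2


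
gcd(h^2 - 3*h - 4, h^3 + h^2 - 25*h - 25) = h + 1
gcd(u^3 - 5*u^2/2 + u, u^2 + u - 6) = u - 2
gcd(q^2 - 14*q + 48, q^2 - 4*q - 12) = q - 6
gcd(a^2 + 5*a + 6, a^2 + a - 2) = a + 2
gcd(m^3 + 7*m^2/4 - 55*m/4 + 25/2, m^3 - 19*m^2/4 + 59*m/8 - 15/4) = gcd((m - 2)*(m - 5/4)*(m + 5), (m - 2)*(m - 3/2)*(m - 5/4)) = m^2 - 13*m/4 + 5/2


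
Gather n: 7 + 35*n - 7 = 35*n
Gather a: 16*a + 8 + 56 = 16*a + 64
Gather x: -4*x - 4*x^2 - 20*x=-4*x^2 - 24*x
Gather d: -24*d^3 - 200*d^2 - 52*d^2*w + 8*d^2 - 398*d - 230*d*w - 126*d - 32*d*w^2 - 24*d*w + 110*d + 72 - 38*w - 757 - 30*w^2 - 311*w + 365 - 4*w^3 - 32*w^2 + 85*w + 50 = -24*d^3 + d^2*(-52*w - 192) + d*(-32*w^2 - 254*w - 414) - 4*w^3 - 62*w^2 - 264*w - 270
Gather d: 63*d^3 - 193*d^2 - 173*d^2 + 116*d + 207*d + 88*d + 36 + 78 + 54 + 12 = 63*d^3 - 366*d^2 + 411*d + 180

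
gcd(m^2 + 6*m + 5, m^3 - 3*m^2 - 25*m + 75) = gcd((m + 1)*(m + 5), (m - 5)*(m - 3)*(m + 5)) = m + 5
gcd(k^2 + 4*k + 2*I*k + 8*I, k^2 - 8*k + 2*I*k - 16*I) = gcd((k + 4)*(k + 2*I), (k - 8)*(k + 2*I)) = k + 2*I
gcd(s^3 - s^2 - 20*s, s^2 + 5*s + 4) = s + 4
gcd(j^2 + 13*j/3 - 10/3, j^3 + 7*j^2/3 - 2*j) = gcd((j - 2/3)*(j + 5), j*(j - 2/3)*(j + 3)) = j - 2/3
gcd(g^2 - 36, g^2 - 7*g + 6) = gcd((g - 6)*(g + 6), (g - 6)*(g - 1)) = g - 6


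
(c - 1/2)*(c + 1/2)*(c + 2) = c^3 + 2*c^2 - c/4 - 1/2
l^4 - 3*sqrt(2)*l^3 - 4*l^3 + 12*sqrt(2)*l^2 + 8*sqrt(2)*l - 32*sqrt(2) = (l - 4)*(l - 2*sqrt(2))^2*(l + sqrt(2))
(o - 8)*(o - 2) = o^2 - 10*o + 16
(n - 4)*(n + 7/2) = n^2 - n/2 - 14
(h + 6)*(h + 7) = h^2 + 13*h + 42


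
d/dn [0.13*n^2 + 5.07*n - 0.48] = 0.26*n + 5.07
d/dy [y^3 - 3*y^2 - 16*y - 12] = 3*y^2 - 6*y - 16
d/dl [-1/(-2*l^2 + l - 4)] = (1 - 4*l)/(2*l^2 - l + 4)^2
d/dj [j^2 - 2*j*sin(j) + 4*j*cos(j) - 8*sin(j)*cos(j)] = -4*j*sin(j) - 2*j*cos(j) + 2*j - 2*sin(j) + 4*cos(j) - 8*cos(2*j)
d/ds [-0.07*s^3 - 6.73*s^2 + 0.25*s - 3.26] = -0.21*s^2 - 13.46*s + 0.25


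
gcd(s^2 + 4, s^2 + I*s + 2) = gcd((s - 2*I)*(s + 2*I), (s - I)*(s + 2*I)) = s + 2*I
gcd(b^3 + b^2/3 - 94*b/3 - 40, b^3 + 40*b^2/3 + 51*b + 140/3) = b^2 + 19*b/3 + 20/3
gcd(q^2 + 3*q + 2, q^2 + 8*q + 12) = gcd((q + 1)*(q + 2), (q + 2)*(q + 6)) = q + 2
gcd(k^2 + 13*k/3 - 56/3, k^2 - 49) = k + 7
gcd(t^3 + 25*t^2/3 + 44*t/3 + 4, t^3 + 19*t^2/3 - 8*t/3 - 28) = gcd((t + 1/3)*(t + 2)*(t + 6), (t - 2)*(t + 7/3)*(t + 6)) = t + 6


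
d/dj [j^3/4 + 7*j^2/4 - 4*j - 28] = 3*j^2/4 + 7*j/2 - 4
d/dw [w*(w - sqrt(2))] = 2*w - sqrt(2)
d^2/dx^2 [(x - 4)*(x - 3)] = 2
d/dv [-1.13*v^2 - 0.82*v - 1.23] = -2.26*v - 0.82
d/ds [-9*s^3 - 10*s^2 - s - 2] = -27*s^2 - 20*s - 1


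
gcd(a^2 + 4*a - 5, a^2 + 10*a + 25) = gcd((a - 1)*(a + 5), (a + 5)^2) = a + 5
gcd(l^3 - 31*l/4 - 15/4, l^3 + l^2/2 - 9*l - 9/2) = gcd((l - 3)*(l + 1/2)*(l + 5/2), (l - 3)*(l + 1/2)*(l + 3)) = l^2 - 5*l/2 - 3/2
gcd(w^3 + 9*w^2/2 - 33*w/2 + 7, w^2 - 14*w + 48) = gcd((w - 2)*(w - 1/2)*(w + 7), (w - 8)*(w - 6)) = 1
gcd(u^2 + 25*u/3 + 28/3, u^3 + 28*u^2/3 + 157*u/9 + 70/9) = u + 7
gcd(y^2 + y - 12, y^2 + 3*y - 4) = y + 4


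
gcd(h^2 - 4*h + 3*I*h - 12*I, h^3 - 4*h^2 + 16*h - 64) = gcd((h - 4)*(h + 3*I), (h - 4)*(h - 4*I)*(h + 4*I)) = h - 4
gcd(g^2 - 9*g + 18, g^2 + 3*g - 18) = g - 3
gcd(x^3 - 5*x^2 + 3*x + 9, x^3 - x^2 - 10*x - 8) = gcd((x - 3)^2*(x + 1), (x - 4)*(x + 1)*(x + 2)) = x + 1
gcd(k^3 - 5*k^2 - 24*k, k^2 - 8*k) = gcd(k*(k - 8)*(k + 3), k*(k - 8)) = k^2 - 8*k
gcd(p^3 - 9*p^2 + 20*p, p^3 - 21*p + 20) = p - 4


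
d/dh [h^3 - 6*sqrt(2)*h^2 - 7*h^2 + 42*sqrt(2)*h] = 3*h^2 - 12*sqrt(2)*h - 14*h + 42*sqrt(2)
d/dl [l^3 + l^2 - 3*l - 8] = 3*l^2 + 2*l - 3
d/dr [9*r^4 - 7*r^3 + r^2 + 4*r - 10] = 36*r^3 - 21*r^2 + 2*r + 4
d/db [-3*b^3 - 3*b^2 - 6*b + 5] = -9*b^2 - 6*b - 6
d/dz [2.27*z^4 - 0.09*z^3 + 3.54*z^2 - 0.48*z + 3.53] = 9.08*z^3 - 0.27*z^2 + 7.08*z - 0.48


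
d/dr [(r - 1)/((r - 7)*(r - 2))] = (-r^2 + 2*r + 5)/(r^4 - 18*r^3 + 109*r^2 - 252*r + 196)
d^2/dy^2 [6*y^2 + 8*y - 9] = 12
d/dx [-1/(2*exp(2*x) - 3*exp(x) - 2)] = (4*exp(x) - 3)*exp(x)/(-2*exp(2*x) + 3*exp(x) + 2)^2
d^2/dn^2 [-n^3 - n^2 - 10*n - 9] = -6*n - 2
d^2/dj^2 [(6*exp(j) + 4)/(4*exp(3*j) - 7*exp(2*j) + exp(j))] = 2*(192*exp(5*j) + 36*exp(4*j) - 517*exp(3*j) + 429*exp(2*j) - 42*exp(j) + 2)*exp(-j)/(64*exp(6*j) - 336*exp(5*j) + 636*exp(4*j) - 511*exp(3*j) + 159*exp(2*j) - 21*exp(j) + 1)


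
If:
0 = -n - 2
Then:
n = -2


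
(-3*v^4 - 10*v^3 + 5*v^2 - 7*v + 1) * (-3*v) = 9*v^5 + 30*v^4 - 15*v^3 + 21*v^2 - 3*v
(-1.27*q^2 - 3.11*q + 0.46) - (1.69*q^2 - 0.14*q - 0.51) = -2.96*q^2 - 2.97*q + 0.97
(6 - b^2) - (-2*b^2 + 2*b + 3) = b^2 - 2*b + 3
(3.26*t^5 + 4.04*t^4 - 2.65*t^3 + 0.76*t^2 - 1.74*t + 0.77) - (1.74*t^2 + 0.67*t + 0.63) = 3.26*t^5 + 4.04*t^4 - 2.65*t^3 - 0.98*t^2 - 2.41*t + 0.14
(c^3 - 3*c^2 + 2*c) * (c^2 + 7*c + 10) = c^5 + 4*c^4 - 9*c^3 - 16*c^2 + 20*c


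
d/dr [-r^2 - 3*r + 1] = -2*r - 3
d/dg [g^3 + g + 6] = 3*g^2 + 1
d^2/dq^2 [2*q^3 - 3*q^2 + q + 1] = 12*q - 6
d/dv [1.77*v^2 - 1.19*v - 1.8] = 3.54*v - 1.19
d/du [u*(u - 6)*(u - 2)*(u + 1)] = 4*u^3 - 21*u^2 + 8*u + 12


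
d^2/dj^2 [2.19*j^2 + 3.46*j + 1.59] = 4.38000000000000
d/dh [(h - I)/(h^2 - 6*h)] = (h*(h - 6) - 2*(h - 3)*(h - I))/(h^2*(h - 6)^2)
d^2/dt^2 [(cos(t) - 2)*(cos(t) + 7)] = -5*cos(t) - 2*cos(2*t)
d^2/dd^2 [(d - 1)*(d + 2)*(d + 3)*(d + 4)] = 12*d^2 + 48*d + 34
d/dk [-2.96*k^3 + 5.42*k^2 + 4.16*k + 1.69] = -8.88*k^2 + 10.84*k + 4.16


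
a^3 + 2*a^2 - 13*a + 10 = (a - 2)*(a - 1)*(a + 5)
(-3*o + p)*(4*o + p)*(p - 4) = -12*o^2*p + 48*o^2 + o*p^2 - 4*o*p + p^3 - 4*p^2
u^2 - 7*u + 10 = (u - 5)*(u - 2)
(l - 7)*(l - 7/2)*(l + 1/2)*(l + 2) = l^4 - 8*l^3 - 3*l^2/4 + 203*l/4 + 49/2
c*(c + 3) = c^2 + 3*c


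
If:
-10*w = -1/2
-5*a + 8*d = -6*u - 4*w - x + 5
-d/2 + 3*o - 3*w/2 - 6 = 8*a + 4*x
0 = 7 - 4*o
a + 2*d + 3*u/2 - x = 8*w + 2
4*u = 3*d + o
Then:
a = 903/4790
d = 573/1916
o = 7/4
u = 317/479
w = 1/20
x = -2973/4790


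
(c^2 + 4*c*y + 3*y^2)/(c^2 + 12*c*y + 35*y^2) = (c^2 + 4*c*y + 3*y^2)/(c^2 + 12*c*y + 35*y^2)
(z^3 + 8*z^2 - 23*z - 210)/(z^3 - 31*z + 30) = (z + 7)/(z - 1)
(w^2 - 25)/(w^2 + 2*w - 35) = (w + 5)/(w + 7)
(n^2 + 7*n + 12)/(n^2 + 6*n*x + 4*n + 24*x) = (n + 3)/(n + 6*x)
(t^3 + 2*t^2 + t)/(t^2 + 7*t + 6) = t*(t + 1)/(t + 6)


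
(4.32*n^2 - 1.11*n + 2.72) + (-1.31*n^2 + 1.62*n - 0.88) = 3.01*n^2 + 0.51*n + 1.84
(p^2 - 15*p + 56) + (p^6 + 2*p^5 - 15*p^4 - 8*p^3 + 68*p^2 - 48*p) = p^6 + 2*p^5 - 15*p^4 - 8*p^3 + 69*p^2 - 63*p + 56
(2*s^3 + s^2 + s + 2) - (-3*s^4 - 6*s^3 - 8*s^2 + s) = 3*s^4 + 8*s^3 + 9*s^2 + 2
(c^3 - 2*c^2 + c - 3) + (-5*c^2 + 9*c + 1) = c^3 - 7*c^2 + 10*c - 2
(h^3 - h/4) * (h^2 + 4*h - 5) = h^5 + 4*h^4 - 21*h^3/4 - h^2 + 5*h/4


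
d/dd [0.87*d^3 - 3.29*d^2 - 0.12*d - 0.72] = 2.61*d^2 - 6.58*d - 0.12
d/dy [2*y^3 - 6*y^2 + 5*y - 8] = 6*y^2 - 12*y + 5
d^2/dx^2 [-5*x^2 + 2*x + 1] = -10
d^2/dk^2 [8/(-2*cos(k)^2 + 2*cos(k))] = 4*((1 - cos(2*k))^2 + 15*cos(k)/4 + 3*cos(2*k)/2 - 3*cos(3*k)/4 - 9/2)/((cos(k) - 1)^3*cos(k)^3)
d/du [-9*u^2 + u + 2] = 1 - 18*u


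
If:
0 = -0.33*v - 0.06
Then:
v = -0.18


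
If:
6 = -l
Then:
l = -6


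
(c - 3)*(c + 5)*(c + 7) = c^3 + 9*c^2 - c - 105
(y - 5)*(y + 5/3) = y^2 - 10*y/3 - 25/3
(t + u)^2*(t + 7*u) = t^3 + 9*t^2*u + 15*t*u^2 + 7*u^3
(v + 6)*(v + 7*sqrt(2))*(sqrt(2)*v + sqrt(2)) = sqrt(2)*v^3 + 7*sqrt(2)*v^2 + 14*v^2 + 6*sqrt(2)*v + 98*v + 84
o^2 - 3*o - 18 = (o - 6)*(o + 3)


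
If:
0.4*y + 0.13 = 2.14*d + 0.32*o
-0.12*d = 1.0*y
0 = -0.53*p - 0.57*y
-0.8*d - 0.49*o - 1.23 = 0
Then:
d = 0.56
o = -3.43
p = 0.07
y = -0.07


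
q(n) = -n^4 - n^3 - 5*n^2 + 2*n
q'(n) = -4*n^3 - 3*n^2 - 10*n + 2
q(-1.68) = -20.70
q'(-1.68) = 29.30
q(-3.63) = -198.94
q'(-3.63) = 190.10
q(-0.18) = -0.52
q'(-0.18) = 3.73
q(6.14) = -1828.95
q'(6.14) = -1098.40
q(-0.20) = -0.59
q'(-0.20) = 3.91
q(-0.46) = -1.93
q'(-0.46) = 6.35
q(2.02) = -41.25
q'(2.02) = -63.41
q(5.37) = -1119.87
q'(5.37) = -757.63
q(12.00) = -23160.00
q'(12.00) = -7462.00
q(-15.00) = -48405.00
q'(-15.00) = 12977.00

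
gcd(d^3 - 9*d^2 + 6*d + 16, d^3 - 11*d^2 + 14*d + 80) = d - 8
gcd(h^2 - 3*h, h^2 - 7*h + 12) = h - 3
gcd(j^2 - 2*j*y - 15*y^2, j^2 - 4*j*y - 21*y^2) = j + 3*y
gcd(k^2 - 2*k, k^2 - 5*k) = k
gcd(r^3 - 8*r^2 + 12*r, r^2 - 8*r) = r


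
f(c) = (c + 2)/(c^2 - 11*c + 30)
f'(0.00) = 0.06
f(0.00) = 0.07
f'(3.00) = 0.86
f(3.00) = 0.83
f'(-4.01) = 0.01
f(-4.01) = -0.02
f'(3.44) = 1.66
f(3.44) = 1.36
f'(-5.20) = 0.00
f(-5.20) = -0.03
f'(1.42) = 0.16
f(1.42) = 0.21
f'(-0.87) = 0.03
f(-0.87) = 0.03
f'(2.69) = 0.58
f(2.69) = 0.61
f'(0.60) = 0.09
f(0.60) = 0.11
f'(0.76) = 0.10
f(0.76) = 0.12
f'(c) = (11 - 2*c)*(c + 2)/(c^2 - 11*c + 30)^2 + 1/(c^2 - 11*c + 30)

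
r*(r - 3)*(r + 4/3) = r^3 - 5*r^2/3 - 4*r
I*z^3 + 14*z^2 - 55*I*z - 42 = (z - 7*I)*(z - 6*I)*(I*z + 1)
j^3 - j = j*(j - 1)*(j + 1)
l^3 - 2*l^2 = l^2*(l - 2)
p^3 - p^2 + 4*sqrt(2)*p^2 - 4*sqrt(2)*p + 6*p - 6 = (p - 1)*(p + sqrt(2))*(p + 3*sqrt(2))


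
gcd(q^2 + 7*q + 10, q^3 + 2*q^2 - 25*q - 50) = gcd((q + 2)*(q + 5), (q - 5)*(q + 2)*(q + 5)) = q^2 + 7*q + 10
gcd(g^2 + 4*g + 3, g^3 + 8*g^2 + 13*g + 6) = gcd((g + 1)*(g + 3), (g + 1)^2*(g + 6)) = g + 1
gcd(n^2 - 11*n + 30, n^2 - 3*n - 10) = n - 5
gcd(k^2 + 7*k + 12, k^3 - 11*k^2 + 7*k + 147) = k + 3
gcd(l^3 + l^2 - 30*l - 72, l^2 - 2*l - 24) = l^2 - 2*l - 24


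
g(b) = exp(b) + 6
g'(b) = exp(b)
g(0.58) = 7.79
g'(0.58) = 1.79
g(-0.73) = 6.48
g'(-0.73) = 0.48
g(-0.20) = 6.82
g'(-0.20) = 0.82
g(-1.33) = 6.26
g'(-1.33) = 0.26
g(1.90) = 12.69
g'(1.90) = 6.69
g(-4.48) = 6.01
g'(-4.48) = 0.01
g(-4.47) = 6.01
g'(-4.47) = 0.01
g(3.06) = 27.33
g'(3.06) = 21.33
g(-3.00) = 6.05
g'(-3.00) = 0.05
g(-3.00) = 6.05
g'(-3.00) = 0.05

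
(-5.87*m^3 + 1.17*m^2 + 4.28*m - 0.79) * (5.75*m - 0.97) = -33.7525*m^4 + 12.4214*m^3 + 23.4751*m^2 - 8.6941*m + 0.7663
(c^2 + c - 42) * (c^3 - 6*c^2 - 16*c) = c^5 - 5*c^4 - 64*c^3 + 236*c^2 + 672*c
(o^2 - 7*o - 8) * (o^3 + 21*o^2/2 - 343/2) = o^5 + 7*o^4/2 - 163*o^3/2 - 511*o^2/2 + 2401*o/2 + 1372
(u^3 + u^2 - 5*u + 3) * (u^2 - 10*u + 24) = u^5 - 9*u^4 + 9*u^3 + 77*u^2 - 150*u + 72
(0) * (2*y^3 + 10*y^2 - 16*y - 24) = 0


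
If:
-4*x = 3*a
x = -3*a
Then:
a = 0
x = 0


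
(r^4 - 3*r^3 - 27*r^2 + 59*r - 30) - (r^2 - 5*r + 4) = r^4 - 3*r^3 - 28*r^2 + 64*r - 34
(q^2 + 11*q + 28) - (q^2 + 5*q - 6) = 6*q + 34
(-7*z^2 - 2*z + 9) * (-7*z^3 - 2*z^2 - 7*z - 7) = 49*z^5 + 28*z^4 - 10*z^3 + 45*z^2 - 49*z - 63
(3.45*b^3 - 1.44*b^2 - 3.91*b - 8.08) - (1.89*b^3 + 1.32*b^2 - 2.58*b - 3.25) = 1.56*b^3 - 2.76*b^2 - 1.33*b - 4.83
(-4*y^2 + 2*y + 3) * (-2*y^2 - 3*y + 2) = 8*y^4 + 8*y^3 - 20*y^2 - 5*y + 6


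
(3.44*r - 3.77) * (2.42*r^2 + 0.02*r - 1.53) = 8.3248*r^3 - 9.0546*r^2 - 5.3386*r + 5.7681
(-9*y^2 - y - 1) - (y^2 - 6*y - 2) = -10*y^2 + 5*y + 1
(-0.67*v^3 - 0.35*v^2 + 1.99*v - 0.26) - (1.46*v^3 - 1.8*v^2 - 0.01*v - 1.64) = -2.13*v^3 + 1.45*v^2 + 2.0*v + 1.38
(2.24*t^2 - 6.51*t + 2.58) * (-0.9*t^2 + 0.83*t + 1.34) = -2.016*t^4 + 7.7182*t^3 - 4.7237*t^2 - 6.582*t + 3.4572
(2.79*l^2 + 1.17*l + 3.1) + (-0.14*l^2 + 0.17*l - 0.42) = 2.65*l^2 + 1.34*l + 2.68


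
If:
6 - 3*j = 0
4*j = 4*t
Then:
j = 2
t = 2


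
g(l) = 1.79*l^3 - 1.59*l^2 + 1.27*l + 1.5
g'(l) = 5.37*l^2 - 3.18*l + 1.27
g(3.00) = 39.33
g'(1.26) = 5.79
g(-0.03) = 1.46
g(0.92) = 2.72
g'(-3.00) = 59.14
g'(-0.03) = 1.37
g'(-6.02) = 215.02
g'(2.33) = 23.01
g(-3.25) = -80.87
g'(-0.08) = 1.56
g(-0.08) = 1.39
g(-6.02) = -454.29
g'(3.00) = 40.06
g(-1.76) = -15.42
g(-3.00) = -64.95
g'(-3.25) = 68.33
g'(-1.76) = 23.50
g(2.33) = 18.47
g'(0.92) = 2.89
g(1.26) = 4.16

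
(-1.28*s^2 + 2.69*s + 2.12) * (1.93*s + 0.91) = -2.4704*s^3 + 4.0269*s^2 + 6.5395*s + 1.9292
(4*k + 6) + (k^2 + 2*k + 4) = k^2 + 6*k + 10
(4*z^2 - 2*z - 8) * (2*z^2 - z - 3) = 8*z^4 - 8*z^3 - 26*z^2 + 14*z + 24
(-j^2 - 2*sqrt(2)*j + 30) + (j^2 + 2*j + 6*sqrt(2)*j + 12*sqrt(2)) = 2*j + 4*sqrt(2)*j + 12*sqrt(2) + 30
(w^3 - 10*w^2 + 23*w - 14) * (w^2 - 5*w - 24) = w^5 - 15*w^4 + 49*w^3 + 111*w^2 - 482*w + 336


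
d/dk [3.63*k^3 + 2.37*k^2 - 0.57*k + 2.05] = 10.89*k^2 + 4.74*k - 0.57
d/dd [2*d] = 2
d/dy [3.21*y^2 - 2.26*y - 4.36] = 6.42*y - 2.26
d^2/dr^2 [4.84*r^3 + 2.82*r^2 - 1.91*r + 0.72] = 29.04*r + 5.64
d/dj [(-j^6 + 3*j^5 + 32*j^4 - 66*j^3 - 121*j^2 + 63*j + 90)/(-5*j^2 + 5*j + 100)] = 2*(2*j^7 - 7*j^6 - 86*j^5 + 231*j^4 + 1214*j^3 - 2009*j^2 - 2330*j + 585)/(5*(j^4 - 2*j^3 - 39*j^2 + 40*j + 400))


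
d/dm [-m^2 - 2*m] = -2*m - 2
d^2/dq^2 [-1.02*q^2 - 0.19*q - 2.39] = -2.04000000000000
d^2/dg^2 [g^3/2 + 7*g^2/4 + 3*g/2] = 3*g + 7/2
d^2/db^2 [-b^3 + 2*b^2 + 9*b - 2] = 4 - 6*b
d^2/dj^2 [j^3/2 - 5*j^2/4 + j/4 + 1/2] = 3*j - 5/2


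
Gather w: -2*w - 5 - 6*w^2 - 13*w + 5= -6*w^2 - 15*w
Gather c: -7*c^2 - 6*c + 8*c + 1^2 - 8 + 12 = -7*c^2 + 2*c + 5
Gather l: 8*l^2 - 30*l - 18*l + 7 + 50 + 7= 8*l^2 - 48*l + 64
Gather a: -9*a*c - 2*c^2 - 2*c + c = -9*a*c - 2*c^2 - c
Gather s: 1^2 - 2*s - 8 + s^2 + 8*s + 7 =s^2 + 6*s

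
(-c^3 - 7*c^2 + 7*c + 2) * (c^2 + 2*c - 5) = -c^5 - 9*c^4 - 2*c^3 + 51*c^2 - 31*c - 10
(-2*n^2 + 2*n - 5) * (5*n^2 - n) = -10*n^4 + 12*n^3 - 27*n^2 + 5*n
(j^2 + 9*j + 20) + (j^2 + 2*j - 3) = 2*j^2 + 11*j + 17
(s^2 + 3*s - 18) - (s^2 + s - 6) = 2*s - 12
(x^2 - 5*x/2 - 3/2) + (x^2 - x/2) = 2*x^2 - 3*x - 3/2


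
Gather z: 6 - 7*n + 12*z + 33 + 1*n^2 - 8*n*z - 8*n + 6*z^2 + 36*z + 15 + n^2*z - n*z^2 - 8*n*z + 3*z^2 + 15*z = n^2 - 15*n + z^2*(9 - n) + z*(n^2 - 16*n + 63) + 54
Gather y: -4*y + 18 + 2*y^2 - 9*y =2*y^2 - 13*y + 18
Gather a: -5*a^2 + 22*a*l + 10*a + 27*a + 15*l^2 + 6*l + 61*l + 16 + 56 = -5*a^2 + a*(22*l + 37) + 15*l^2 + 67*l + 72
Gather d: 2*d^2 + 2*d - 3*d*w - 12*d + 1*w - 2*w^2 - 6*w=2*d^2 + d*(-3*w - 10) - 2*w^2 - 5*w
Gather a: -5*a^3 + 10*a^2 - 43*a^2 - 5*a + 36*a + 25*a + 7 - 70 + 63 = -5*a^3 - 33*a^2 + 56*a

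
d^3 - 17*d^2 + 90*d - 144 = (d - 8)*(d - 6)*(d - 3)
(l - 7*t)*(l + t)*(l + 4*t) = l^3 - 2*l^2*t - 31*l*t^2 - 28*t^3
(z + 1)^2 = z^2 + 2*z + 1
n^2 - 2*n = n*(n - 2)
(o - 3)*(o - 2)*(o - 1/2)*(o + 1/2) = o^4 - 5*o^3 + 23*o^2/4 + 5*o/4 - 3/2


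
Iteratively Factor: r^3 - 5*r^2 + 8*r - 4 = (r - 2)*(r^2 - 3*r + 2) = (r - 2)^2*(r - 1)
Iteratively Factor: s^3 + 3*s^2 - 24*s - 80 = (s - 5)*(s^2 + 8*s + 16) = (s - 5)*(s + 4)*(s + 4)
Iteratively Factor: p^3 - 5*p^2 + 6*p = (p - 3)*(p^2 - 2*p) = (p - 3)*(p - 2)*(p)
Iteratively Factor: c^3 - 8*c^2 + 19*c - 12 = (c - 1)*(c^2 - 7*c + 12) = (c - 3)*(c - 1)*(c - 4)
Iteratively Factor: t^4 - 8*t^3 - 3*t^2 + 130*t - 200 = (t - 5)*(t^3 - 3*t^2 - 18*t + 40) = (t - 5)*(t + 4)*(t^2 - 7*t + 10) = (t - 5)*(t - 2)*(t + 4)*(t - 5)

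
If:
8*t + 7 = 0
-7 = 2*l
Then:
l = -7/2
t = -7/8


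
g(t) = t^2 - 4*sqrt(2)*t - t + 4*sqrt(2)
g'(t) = 2*t - 4*sqrt(2) - 1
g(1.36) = -1.55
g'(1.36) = -3.94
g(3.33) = -5.42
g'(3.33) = 0.00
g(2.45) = -4.65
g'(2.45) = -1.76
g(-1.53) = 18.18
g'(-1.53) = -9.72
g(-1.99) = 22.86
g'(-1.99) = -10.64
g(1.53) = -2.19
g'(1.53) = -3.60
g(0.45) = 2.86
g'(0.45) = -5.76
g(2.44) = -4.63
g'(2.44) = -1.78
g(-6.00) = 81.60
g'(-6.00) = -18.66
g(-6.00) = 81.60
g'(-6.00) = -18.66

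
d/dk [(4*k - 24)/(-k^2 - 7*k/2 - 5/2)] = 8*(2*k^2 - 24*k - 47)/(4*k^4 + 28*k^3 + 69*k^2 + 70*k + 25)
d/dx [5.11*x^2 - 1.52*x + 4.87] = 10.22*x - 1.52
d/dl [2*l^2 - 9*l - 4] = 4*l - 9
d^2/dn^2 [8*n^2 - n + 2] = 16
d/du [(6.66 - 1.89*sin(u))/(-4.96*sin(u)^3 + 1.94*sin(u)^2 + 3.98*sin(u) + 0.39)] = (-18.7488*sin(u)^3 + 102.7674*sin(u)^2 - 25.8408*sin(u) - 27.2439)*cos(u)/(24.6016*sin(u)^6 - 19.2448*sin(u)^5 - 35.718*sin(u)^4 + 11.5736*sin(u)^3 + 17.3536*sin(u)^2 + 3.1044*sin(u) + 0.1521)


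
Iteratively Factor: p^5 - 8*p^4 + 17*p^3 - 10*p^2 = (p - 1)*(p^4 - 7*p^3 + 10*p^2) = p*(p - 1)*(p^3 - 7*p^2 + 10*p) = p*(p - 2)*(p - 1)*(p^2 - 5*p) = p*(p - 5)*(p - 2)*(p - 1)*(p)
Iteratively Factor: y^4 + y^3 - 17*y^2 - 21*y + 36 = (y + 3)*(y^3 - 2*y^2 - 11*y + 12) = (y - 1)*(y + 3)*(y^2 - y - 12) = (y - 4)*(y - 1)*(y + 3)*(y + 3)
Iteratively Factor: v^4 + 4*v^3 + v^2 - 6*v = (v + 2)*(v^3 + 2*v^2 - 3*v) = (v + 2)*(v + 3)*(v^2 - v) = (v - 1)*(v + 2)*(v + 3)*(v)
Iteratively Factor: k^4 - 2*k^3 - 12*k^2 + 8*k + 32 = (k + 2)*(k^3 - 4*k^2 - 4*k + 16) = (k - 4)*(k + 2)*(k^2 - 4) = (k - 4)*(k - 2)*(k + 2)*(k + 2)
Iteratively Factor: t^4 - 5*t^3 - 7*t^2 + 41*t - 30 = (t - 1)*(t^3 - 4*t^2 - 11*t + 30) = (t - 1)*(t + 3)*(t^2 - 7*t + 10) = (t - 2)*(t - 1)*(t + 3)*(t - 5)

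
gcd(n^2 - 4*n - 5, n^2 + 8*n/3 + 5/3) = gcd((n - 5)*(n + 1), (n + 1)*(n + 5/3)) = n + 1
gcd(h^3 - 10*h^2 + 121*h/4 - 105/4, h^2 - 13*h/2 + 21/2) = h - 7/2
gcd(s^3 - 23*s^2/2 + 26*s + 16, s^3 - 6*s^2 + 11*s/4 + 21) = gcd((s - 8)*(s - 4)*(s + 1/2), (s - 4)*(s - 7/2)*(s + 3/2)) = s - 4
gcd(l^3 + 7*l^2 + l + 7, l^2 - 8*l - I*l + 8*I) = l - I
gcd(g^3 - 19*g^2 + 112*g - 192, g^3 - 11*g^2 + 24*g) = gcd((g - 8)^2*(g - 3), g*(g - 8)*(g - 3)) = g^2 - 11*g + 24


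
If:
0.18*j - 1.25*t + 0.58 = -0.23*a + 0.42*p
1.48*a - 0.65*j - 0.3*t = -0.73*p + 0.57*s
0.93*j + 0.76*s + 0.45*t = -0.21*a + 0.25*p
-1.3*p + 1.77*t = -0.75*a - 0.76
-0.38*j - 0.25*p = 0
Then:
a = -0.21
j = -0.43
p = 0.66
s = 0.72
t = 0.14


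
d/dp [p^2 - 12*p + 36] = 2*p - 12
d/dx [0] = 0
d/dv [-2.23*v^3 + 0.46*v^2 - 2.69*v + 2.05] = -6.69*v^2 + 0.92*v - 2.69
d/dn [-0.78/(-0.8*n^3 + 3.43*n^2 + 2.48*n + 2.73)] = (-1.872*n^2 + 5.3508*n + 1.9344)/(-0.8*n^3 + 3.43*n^2 + 2.48*n + 2.73)^2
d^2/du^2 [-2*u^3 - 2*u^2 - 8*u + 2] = -12*u - 4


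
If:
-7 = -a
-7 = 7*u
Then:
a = 7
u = -1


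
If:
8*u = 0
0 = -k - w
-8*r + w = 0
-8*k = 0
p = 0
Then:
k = 0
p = 0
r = 0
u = 0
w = 0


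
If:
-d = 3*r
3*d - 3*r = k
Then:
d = -3*r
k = -12*r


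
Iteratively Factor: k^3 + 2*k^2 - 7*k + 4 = (k + 4)*(k^2 - 2*k + 1) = (k - 1)*(k + 4)*(k - 1)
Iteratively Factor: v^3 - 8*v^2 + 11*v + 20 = (v - 4)*(v^2 - 4*v - 5) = (v - 5)*(v - 4)*(v + 1)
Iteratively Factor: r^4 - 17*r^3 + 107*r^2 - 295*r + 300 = (r - 5)*(r^3 - 12*r^2 + 47*r - 60) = (r - 5)*(r - 3)*(r^2 - 9*r + 20) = (r - 5)*(r - 4)*(r - 3)*(r - 5)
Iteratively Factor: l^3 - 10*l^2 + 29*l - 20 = (l - 4)*(l^2 - 6*l + 5) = (l - 4)*(l - 1)*(l - 5)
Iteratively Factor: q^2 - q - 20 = (q - 5)*(q + 4)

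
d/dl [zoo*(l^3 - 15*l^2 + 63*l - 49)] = zoo*(l^2 + l + 1)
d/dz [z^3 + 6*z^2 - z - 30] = 3*z^2 + 12*z - 1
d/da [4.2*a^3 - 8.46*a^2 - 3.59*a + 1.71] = 12.6*a^2 - 16.92*a - 3.59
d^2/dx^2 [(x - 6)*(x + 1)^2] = 6*x - 8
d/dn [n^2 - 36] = 2*n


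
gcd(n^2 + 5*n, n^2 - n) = n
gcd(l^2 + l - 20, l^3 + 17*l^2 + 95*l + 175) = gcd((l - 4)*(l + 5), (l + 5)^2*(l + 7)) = l + 5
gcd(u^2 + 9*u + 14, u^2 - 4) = u + 2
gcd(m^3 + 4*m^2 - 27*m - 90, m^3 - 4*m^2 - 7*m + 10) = m - 5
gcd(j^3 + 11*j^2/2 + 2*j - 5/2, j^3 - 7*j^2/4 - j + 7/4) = j + 1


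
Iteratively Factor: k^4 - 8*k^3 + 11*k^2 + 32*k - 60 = (k + 2)*(k^3 - 10*k^2 + 31*k - 30) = (k - 2)*(k + 2)*(k^2 - 8*k + 15) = (k - 3)*(k - 2)*(k + 2)*(k - 5)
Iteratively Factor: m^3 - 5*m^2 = (m)*(m^2 - 5*m) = m*(m - 5)*(m)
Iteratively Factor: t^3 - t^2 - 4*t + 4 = (t - 1)*(t^2 - 4) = (t - 1)*(t + 2)*(t - 2)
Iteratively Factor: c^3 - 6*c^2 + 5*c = (c - 1)*(c^2 - 5*c) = c*(c - 1)*(c - 5)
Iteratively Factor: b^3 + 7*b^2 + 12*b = (b + 3)*(b^2 + 4*b) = (b + 3)*(b + 4)*(b)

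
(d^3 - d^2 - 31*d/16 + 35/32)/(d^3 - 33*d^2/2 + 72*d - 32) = (d^2 - d/2 - 35/16)/(d^2 - 16*d + 64)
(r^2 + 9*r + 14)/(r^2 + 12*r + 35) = (r + 2)/(r + 5)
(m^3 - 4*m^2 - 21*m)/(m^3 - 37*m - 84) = m/(m + 4)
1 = 1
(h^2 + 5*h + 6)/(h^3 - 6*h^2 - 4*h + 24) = (h + 3)/(h^2 - 8*h + 12)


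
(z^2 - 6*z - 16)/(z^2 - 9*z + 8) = (z + 2)/(z - 1)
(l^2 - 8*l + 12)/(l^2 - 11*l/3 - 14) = 3*(l - 2)/(3*l + 7)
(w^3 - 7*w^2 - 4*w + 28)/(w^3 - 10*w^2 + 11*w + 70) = (w - 2)/(w - 5)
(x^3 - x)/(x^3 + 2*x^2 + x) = (x - 1)/(x + 1)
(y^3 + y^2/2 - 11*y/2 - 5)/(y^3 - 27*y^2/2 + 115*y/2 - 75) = (y^2 + 3*y + 2)/(y^2 - 11*y + 30)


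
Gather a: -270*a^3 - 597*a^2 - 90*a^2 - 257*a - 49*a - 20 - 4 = -270*a^3 - 687*a^2 - 306*a - 24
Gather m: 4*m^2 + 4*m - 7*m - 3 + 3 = 4*m^2 - 3*m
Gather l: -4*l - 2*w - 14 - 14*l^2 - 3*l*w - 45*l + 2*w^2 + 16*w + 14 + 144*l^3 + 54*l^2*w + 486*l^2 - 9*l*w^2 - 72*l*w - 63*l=144*l^3 + l^2*(54*w + 472) + l*(-9*w^2 - 75*w - 112) + 2*w^2 + 14*w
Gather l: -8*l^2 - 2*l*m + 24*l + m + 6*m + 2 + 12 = -8*l^2 + l*(24 - 2*m) + 7*m + 14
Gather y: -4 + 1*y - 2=y - 6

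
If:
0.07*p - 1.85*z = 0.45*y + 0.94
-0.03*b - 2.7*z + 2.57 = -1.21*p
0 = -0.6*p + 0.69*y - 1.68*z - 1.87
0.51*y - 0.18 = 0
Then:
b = 104.14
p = -0.95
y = 0.35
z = -0.63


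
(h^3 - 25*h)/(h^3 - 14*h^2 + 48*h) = (h^2 - 25)/(h^2 - 14*h + 48)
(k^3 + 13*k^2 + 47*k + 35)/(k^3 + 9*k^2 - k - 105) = (k + 1)/(k - 3)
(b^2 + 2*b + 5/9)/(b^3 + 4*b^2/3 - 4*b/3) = (9*b^2 + 18*b + 5)/(3*b*(3*b^2 + 4*b - 4))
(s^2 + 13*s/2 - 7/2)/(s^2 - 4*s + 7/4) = 2*(s + 7)/(2*s - 7)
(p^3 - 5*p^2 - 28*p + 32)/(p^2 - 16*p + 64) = (p^2 + 3*p - 4)/(p - 8)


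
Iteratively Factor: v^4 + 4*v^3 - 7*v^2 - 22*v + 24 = (v + 4)*(v^3 - 7*v + 6) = (v - 2)*(v + 4)*(v^2 + 2*v - 3) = (v - 2)*(v + 3)*(v + 4)*(v - 1)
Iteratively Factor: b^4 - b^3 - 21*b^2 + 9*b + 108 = (b + 3)*(b^3 - 4*b^2 - 9*b + 36) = (b - 3)*(b + 3)*(b^2 - b - 12) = (b - 3)*(b + 3)^2*(b - 4)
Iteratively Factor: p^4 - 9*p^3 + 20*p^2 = (p - 5)*(p^3 - 4*p^2) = p*(p - 5)*(p^2 - 4*p) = p^2*(p - 5)*(p - 4)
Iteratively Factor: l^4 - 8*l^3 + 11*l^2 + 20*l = (l + 1)*(l^3 - 9*l^2 + 20*l) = (l - 5)*(l + 1)*(l^2 - 4*l) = l*(l - 5)*(l + 1)*(l - 4)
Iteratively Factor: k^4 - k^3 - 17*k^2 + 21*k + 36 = (k + 1)*(k^3 - 2*k^2 - 15*k + 36) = (k + 1)*(k + 4)*(k^2 - 6*k + 9) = (k - 3)*(k + 1)*(k + 4)*(k - 3)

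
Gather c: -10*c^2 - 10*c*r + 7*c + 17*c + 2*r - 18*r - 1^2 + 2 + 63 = -10*c^2 + c*(24 - 10*r) - 16*r + 64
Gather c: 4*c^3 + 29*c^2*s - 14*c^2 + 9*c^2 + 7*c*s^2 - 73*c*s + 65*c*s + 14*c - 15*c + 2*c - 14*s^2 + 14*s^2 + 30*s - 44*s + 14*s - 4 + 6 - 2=4*c^3 + c^2*(29*s - 5) + c*(7*s^2 - 8*s + 1)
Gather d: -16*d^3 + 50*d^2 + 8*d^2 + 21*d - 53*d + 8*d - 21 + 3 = -16*d^3 + 58*d^2 - 24*d - 18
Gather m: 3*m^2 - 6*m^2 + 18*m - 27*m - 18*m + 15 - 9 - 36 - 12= -3*m^2 - 27*m - 42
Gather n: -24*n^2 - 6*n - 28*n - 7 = -24*n^2 - 34*n - 7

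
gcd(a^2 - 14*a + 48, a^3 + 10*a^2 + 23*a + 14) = 1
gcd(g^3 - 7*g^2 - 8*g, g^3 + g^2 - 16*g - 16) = g + 1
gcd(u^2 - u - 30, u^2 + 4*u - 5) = u + 5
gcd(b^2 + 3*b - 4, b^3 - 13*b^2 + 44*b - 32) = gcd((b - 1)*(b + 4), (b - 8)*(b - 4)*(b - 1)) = b - 1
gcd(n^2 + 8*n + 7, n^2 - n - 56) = n + 7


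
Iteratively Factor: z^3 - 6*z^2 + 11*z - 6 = (z - 3)*(z^2 - 3*z + 2) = (z - 3)*(z - 2)*(z - 1)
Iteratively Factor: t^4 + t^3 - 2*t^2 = (t - 1)*(t^3 + 2*t^2) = (t - 1)*(t + 2)*(t^2) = t*(t - 1)*(t + 2)*(t)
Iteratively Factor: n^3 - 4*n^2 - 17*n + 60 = (n - 3)*(n^2 - n - 20) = (n - 3)*(n + 4)*(n - 5)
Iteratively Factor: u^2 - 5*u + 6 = (u - 2)*(u - 3)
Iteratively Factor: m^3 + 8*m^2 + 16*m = (m + 4)*(m^2 + 4*m) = (m + 4)^2*(m)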